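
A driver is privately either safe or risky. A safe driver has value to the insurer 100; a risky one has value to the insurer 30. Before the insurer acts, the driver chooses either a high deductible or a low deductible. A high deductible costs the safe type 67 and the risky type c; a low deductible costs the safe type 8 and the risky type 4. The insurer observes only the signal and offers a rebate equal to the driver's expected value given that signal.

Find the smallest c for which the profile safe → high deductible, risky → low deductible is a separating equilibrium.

Under separation: high deductible → safe (pays 100); low deductible → risky (pays 30).
Safe: 100 − 67 = 33 ≥ 30 − 8 = 22. Holds regardless of c. ✓
Risky: 30 − 4 ≥ 100 − c, so c ≥ 100 − 26 = 74.

74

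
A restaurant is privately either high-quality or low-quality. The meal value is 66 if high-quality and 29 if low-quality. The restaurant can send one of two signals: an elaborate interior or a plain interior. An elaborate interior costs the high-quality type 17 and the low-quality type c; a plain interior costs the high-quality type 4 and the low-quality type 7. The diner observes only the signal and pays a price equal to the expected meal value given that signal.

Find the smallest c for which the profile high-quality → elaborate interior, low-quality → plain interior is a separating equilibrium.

44

Under separation: elaborate interior → high-quality (pays 66); plain interior → low-quality (pays 29).
High-quality: 66 − 17 = 49 ≥ 29 − 4 = 25. Holds regardless of c. ✓
Low-quality: 29 − 7 ≥ 66 − c, so c ≥ 66 − 22 = 44.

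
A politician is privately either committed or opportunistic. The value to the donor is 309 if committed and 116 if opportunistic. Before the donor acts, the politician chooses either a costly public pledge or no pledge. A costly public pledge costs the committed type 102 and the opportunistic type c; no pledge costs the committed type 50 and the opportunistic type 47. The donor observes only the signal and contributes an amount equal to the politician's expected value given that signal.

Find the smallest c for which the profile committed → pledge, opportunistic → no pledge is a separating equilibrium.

Under separation: pledge → committed (pays 309); no pledge → opportunistic (pays 116).
Committed: 309 − 102 = 207 ≥ 116 − 50 = 66. Holds regardless of c. ✓
Opportunistic: 116 − 47 ≥ 309 − c, so c ≥ 309 − 69 = 240.

240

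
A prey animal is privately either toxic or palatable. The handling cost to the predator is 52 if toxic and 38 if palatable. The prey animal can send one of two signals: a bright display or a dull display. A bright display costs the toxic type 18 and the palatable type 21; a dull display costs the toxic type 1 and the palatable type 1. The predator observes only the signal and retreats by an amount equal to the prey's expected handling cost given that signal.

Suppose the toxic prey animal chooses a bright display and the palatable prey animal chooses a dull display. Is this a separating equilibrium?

No

Under separation the predator infers type exactly: bright display → toxic (pays 52), dull display → palatable (pays 38).
Toxic: bright display gives 52 − 18 = 34; dull display gives 38 − 1 = 37. Would deviate. ✗
Palatable: dull display gives 38 − 1 = 37; bright display gives 52 − 21 = 31. No deviation. ✓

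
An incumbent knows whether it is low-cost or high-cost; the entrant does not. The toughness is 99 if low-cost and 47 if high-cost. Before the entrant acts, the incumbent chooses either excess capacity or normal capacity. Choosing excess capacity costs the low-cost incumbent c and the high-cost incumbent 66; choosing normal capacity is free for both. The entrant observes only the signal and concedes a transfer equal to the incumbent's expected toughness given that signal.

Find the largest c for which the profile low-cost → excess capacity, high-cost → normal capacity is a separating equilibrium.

52

Under separation: excess capacity → low-cost (pays 99); normal capacity → high-cost (pays 47).
High-cost: 47 − 0 = 47 ≥ 99 − 66 = 33. Holds regardless of c. ✓
Low-cost: 99 − c ≥ 47 − 0, so c ≤ 99 − 47 = 52.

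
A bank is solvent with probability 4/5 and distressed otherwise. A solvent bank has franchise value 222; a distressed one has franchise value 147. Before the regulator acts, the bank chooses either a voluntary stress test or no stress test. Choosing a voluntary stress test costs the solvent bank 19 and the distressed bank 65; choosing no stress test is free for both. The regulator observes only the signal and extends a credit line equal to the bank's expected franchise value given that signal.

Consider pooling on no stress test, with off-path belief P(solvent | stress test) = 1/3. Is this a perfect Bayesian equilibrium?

At the pooled signal (no stress test) the regulator holds the prior 4/5 and pays 4/5·222 + 1/5·147 = 207. Off-path (stress test) belief 1/3 gives 1/3·222 + 2/3·147 = 172.
Solvent: no stress test gives 207 − 0 = 207; stress test gives 172 − 19 = 153. Stays. ✓
Distressed: no stress test gives 207 − 0 = 207; stress test gives 172 − 65 = 107. Stays. ✓

Yes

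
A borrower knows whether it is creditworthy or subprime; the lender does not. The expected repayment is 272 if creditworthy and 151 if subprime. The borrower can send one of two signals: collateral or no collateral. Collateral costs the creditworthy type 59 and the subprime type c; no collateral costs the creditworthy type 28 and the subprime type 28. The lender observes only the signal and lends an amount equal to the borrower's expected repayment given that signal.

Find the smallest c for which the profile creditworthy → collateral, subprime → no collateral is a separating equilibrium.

Under separation: collateral → creditworthy (pays 272); no collateral → subprime (pays 151).
Creditworthy: 272 − 59 = 213 ≥ 151 − 28 = 123. Holds regardless of c. ✓
Subprime: 151 − 28 ≥ 272 − c, so c ≥ 272 − 123 = 149.

149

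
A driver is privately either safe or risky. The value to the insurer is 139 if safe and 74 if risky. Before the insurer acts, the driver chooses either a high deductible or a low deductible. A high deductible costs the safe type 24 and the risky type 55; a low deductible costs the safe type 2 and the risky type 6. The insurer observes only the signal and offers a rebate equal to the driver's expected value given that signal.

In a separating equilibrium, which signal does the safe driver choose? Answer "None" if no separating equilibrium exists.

Try safe → high deductible, risky → low deductible:
  Under separation the insurer infers type exactly: high deductible → safe (pays 139), low deductible → risky (pays 74).
  Safe: high deductible gives 139 − 24 = 115; low deductible gives 74 − 2 = 72. No deviation. ✓
  Risky: low deductible gives 74 − 6 = 68; high deductible gives 139 − 55 = 84. Would deviate. ✗
Try safe → low deductible, risky → high deductible:
  Under separation the insurer infers type exactly: low deductible → safe (pays 139), high deductible → risky (pays 74).
  Safe: low deductible gives 139 − 2 = 137; high deductible gives 74 − 24 = 50. No deviation. ✓
  Risky: high deductible gives 74 − 55 = 19; low deductible gives 139 − 6 = 133. Would deviate. ✗
Neither assignment is incentive-compatible.

None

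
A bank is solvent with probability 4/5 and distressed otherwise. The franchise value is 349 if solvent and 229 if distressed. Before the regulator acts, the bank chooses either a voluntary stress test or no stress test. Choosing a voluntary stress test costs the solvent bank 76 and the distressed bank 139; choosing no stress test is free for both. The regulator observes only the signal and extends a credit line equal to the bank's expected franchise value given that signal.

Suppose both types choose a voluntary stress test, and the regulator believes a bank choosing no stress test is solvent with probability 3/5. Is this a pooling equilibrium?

On the equilibrium path (stress test) the regulator holds the prior 4/5 and pays 4/5·349 + 1/5·229 = 325. Off-path (no stress test) belief 3/5 gives 3/5·349 + 2/5·229 = 301.
Solvent: stress test gives 325 − 76 = 249; no stress test gives 301 − 0 = 301. Deviates. ✗
Distressed: stress test gives 325 − 139 = 186; no stress test gives 301 − 0 = 301. Deviates. ✗

No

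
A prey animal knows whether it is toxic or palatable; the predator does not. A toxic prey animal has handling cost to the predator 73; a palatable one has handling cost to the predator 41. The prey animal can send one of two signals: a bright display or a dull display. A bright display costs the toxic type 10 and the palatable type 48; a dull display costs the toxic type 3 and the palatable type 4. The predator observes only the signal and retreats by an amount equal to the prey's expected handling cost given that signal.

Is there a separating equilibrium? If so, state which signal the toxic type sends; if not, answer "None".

bright display

Try toxic → bright display, palatable → dull display:
  If types separate, bright display earns payment 73 and dull display earns 41.
  Toxic: bright display gives 73 − 10 = 63; dull display gives 41 − 3 = 38. No deviation. ✓
  Palatable: dull display gives 41 − 4 = 37; bright display gives 73 − 48 = 25. No deviation. ✓
Both hold — the toxic type sends bright display.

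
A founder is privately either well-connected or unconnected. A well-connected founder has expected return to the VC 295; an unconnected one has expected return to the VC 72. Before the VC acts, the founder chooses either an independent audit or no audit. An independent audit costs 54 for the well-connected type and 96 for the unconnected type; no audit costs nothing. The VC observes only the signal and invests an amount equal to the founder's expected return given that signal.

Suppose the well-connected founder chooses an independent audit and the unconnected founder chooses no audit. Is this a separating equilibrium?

No

If types separate, audit earns payment 295 and no audit earns 72.
Well-connected: audit gives 295 − 54 = 241; no audit gives 72 − 0 = 72. No deviation. ✓
Unconnected: no audit gives 72 − 0 = 72; audit gives 295 − 96 = 199. Would deviate. ✗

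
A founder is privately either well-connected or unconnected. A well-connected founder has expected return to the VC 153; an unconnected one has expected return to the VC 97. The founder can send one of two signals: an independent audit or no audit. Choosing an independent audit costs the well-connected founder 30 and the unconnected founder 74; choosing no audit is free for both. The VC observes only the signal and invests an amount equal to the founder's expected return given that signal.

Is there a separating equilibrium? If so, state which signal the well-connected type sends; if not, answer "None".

audit

Try well-connected → audit, unconnected → no audit:
  Under separation the VC infers type exactly: audit → well-connected (pays 153), no audit → unconnected (pays 97).
  Well-connected: audit gives 153 − 30 = 123; no audit gives 97 − 0 = 97. No deviation. ✓
  Unconnected: no audit gives 97 − 0 = 97; audit gives 153 − 74 = 79. No deviation. ✓
Both hold — the well-connected type sends audit.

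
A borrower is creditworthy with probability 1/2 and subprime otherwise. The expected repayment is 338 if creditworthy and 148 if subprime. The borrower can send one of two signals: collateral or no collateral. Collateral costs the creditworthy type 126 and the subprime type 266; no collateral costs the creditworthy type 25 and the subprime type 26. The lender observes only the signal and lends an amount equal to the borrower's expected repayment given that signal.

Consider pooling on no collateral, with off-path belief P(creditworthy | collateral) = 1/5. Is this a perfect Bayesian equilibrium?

Yes

On the equilibrium path (no collateral) the lender holds the prior 1/2 and pays 1/2·338 + 1/2·148 = 243. Off-path (collateral) belief 1/5 gives 1/5·338 + 4/5·148 = 186.
Creditworthy: no collateral gives 243 − 25 = 218; collateral gives 186 − 126 = 60. Stays. ✓
Subprime: no collateral gives 243 − 26 = 217; collateral gives 186 − 266 = -80. Stays. ✓
Beliefs are Bayes-consistent on-path and both types best-respond.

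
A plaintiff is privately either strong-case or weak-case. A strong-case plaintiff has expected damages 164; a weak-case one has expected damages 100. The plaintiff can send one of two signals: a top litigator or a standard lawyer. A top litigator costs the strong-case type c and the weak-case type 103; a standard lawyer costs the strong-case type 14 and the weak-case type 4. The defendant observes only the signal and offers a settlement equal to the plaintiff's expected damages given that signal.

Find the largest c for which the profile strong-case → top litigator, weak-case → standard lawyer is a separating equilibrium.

78

Under separation: top litigator → strong-case (pays 164); standard lawyer → weak-case (pays 100).
Weak-case: 100 − 4 = 96 ≥ 164 − 103 = 61. Holds regardless of c. ✓
Strong-case: 164 − c ≥ 100 − 14, so c ≤ 164 − 86 = 78.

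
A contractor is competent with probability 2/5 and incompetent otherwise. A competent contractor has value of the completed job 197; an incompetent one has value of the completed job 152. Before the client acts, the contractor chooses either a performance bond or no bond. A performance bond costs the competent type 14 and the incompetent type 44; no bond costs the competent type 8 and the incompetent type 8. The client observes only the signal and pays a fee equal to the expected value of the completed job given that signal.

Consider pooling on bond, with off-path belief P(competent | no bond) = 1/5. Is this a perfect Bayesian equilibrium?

At the pooled signal (bond) the client holds the prior 2/5 and pays 2/5·197 + 3/5·152 = 170. Off-path (no bond) belief 1/5 gives 1/5·197 + 4/5·152 = 161.
Competent: bond gives 170 − 14 = 156; no bond gives 161 − 8 = 153. Stays. ✓
Incompetent: bond gives 170 − 44 = 126; no bond gives 161 − 8 = 153. Deviates. ✗

No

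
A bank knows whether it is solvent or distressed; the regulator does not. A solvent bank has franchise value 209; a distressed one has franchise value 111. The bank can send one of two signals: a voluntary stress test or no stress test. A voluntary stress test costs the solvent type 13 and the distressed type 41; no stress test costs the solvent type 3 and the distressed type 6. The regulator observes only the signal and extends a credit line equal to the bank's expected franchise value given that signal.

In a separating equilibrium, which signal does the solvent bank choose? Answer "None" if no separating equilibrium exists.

Try solvent → stress test, distressed → no stress test:
  Under separation the regulator infers type exactly: stress test → solvent (pays 209), no stress test → distressed (pays 111).
  Solvent: stress test gives 209 − 13 = 196; no stress test gives 111 − 3 = 108. No deviation. ✓
  Distressed: no stress test gives 111 − 6 = 105; stress test gives 209 − 41 = 168. Would deviate. ✗
Try solvent → no stress test, distressed → stress test:
  Under separation the regulator infers type exactly: no stress test → solvent (pays 209), stress test → distressed (pays 111).
  Solvent: no stress test gives 209 − 3 = 206; stress test gives 111 − 13 = 98. No deviation. ✓
  Distressed: stress test gives 111 − 41 = 70; no stress test gives 209 − 6 = 203. Would deviate. ✗
Neither assignment is incentive-compatible.

None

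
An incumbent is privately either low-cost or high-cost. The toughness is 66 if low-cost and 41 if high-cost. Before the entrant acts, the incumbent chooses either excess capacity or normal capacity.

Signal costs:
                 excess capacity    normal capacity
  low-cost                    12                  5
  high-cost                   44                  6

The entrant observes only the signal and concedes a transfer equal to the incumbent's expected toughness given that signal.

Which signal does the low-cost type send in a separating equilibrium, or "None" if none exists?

excess capacity

Try low-cost → excess capacity, high-cost → normal capacity:
  Under separation the entrant infers type exactly: excess capacity → low-cost (pays 66), normal capacity → high-cost (pays 41).
  Low-cost: excess capacity gives 66 − 12 = 54; normal capacity gives 41 − 5 = 36. No deviation. ✓
  High-cost: normal capacity gives 41 − 6 = 35; excess capacity gives 66 − 44 = 22. No deviation. ✓
Both hold — the low-cost type sends excess capacity.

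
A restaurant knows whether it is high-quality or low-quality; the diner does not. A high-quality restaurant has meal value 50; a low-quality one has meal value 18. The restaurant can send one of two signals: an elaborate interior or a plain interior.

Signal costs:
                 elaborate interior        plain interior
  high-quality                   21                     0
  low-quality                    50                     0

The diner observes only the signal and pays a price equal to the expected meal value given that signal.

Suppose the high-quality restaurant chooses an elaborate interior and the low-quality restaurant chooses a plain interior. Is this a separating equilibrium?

Yes

If types separate, elaborate interior earns payment 50 and plain interior earns 18.
High-quality: elaborate interior gives 50 − 21 = 29; plain interior gives 18 − 0 = 18. No deviation. ✓
Low-quality: plain interior gives 18 − 0 = 18; elaborate interior gives 50 − 50 = 0. No deviation. ✓
Both incentive constraints hold.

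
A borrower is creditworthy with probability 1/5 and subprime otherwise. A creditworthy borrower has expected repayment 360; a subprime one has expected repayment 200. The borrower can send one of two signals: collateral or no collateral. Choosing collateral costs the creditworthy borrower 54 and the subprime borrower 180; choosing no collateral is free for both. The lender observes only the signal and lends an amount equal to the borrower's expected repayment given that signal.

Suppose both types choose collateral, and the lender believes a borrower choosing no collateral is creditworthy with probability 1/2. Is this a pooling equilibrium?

No

At the pooled signal (collateral) the lender holds the prior 1/5 and pays 1/5·360 + 4/5·200 = 232. Off-path (no collateral) belief 1/2 gives 1/2·360 + 1/2·200 = 280.
Creditworthy: collateral gives 232 − 54 = 178; no collateral gives 280 − 0 = 280. Deviates. ✗
Subprime: collateral gives 232 − 180 = 52; no collateral gives 280 − 0 = 280. Deviates. ✗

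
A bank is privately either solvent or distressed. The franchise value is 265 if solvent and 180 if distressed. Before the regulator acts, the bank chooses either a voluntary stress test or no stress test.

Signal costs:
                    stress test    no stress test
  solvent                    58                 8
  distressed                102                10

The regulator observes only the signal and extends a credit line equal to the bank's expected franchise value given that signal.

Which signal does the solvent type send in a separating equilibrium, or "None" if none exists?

Try solvent → stress test, distressed → no stress test:
  If types separate, stress test earns payment 265 and no stress test earns 180.
  Solvent: stress test gives 265 − 58 = 207; no stress test gives 180 − 8 = 172. No deviation. ✓
  Distressed: no stress test gives 180 − 10 = 170; stress test gives 265 − 102 = 163. No deviation. ✓
Both hold — the solvent type sends stress test.

stress test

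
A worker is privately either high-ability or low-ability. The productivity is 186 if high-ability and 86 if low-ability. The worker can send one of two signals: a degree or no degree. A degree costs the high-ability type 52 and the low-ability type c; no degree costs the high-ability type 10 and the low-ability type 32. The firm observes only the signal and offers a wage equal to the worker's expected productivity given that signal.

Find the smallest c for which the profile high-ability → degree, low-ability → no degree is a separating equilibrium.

Under separation: degree → high-ability (pays 186); no degree → low-ability (pays 86).
High-ability: 186 − 52 = 134 ≥ 86 − 10 = 76. Holds regardless of c. ✓
Low-ability: 86 − 32 ≥ 186 − c, so c ≥ 186 − 54 = 132.

132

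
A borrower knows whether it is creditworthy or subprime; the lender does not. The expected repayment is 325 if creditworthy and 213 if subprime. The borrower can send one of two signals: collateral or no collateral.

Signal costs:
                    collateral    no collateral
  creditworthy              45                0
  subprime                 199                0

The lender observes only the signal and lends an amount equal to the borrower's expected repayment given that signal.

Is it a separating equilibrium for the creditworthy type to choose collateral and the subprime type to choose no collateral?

Yes

If types separate, collateral earns payment 325 and no collateral earns 213.
Creditworthy: collateral gives 325 − 45 = 280; no collateral gives 213 − 0 = 213. No deviation. ✓
Subprime: no collateral gives 213 − 0 = 213; collateral gives 325 − 199 = 126. No deviation. ✓
Neither type gains from mimicking the other.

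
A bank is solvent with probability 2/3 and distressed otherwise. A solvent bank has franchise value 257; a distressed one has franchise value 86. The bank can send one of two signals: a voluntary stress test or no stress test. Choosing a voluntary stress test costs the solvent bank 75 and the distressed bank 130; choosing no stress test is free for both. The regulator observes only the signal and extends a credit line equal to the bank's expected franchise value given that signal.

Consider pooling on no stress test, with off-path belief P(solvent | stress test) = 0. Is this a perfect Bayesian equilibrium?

At the pooled signal (no stress test) the regulator holds the prior 2/3 and pays 2/3·257 + 1/3·86 = 200. Off-path (stress test) belief 0 gives 0·257 + 1·86 = 86.
Solvent: no stress test gives 200 − 0 = 200; stress test gives 86 − 75 = 11. Stays. ✓
Distressed: no stress test gives 200 − 0 = 200; stress test gives 86 − 130 = -44. Stays. ✓

Yes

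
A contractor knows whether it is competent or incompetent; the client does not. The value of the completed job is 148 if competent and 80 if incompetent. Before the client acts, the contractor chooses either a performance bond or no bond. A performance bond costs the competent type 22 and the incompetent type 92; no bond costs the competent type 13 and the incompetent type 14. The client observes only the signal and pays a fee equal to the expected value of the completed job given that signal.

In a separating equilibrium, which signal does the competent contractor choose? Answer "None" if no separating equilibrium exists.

bond

Try competent → bond, incompetent → no bond:
  Under separation the client infers type exactly: bond → competent (pays 148), no bond → incompetent (pays 80).
  Competent: bond gives 148 − 22 = 126; no bond gives 80 − 13 = 67. No deviation. ✓
  Incompetent: no bond gives 80 − 14 = 66; bond gives 148 − 92 = 56. No deviation. ✓
Both hold — the competent type sends bond.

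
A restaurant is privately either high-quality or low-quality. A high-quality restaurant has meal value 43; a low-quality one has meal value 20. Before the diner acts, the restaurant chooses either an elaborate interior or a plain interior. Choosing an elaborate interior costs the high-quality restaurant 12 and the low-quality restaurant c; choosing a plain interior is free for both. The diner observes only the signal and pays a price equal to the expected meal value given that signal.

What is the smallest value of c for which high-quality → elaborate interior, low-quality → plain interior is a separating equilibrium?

23

Under separation: elaborate interior → high-quality (pays 43); plain interior → low-quality (pays 20).
High-quality: 43 − 12 = 31 ≥ 20 − 0 = 20. Holds regardless of c. ✓
Low-quality: 20 − 0 ≥ 43 − c, so c ≥ 43 − 20 = 23.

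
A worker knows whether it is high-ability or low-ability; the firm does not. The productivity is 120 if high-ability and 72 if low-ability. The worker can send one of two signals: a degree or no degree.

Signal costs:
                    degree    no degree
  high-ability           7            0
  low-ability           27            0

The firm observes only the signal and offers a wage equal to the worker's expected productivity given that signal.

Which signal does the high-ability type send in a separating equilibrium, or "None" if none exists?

Try high-ability → degree, low-ability → no degree:
  If types separate, degree earns payment 120 and no degree earns 72.
  High-ability: degree gives 120 − 7 = 113; no degree gives 72 − 0 = 72. No deviation. ✓
  Low-ability: no degree gives 72 − 0 = 72; degree gives 120 − 27 = 93. Would deviate. ✗
Try high-ability → no degree, low-ability → degree:
  If types separate, no degree earns payment 120 and degree earns 72.
  High-ability: no degree gives 120 − 0 = 120; degree gives 72 − 7 = 65. No deviation. ✓
  Low-ability: degree gives 72 − 27 = 45; no degree gives 120 − 0 = 120. Would deviate. ✗
Neither assignment is incentive-compatible.

None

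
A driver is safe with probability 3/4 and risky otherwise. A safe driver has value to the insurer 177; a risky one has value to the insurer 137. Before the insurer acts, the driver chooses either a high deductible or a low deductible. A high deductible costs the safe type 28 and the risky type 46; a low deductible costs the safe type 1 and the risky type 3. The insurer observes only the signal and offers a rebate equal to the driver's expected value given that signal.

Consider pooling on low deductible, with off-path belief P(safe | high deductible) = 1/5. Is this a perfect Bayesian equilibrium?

Yes

At the pooled signal (low deductible) the insurer holds the prior 3/4 and pays 3/4·177 + 1/4·137 = 167. Off-path (high deductible) belief 1/5 gives 1/5·177 + 4/5·137 = 145.
Safe: low deductible gives 167 − 1 = 166; high deductible gives 145 − 28 = 117. Stays. ✓
Risky: low deductible gives 167 − 3 = 164; high deductible gives 145 − 46 = 99. Stays. ✓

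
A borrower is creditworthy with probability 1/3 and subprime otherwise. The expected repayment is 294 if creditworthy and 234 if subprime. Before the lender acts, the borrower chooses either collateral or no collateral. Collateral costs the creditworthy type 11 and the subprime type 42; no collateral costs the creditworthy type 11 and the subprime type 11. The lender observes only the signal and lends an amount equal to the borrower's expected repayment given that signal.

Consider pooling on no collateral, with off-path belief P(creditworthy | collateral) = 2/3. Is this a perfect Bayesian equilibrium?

At the pooled signal (no collateral) the lender holds the prior 1/3 and pays 1/3·294 + 2/3·234 = 254. Off-path (collateral) belief 2/3 gives 2/3·294 + 1/3·234 = 274.
Creditworthy: no collateral gives 254 − 11 = 243; collateral gives 274 − 11 = 263. Deviates. ✗
Subprime: no collateral gives 254 − 11 = 243; collateral gives 274 − 42 = 232. Stays. ✓

No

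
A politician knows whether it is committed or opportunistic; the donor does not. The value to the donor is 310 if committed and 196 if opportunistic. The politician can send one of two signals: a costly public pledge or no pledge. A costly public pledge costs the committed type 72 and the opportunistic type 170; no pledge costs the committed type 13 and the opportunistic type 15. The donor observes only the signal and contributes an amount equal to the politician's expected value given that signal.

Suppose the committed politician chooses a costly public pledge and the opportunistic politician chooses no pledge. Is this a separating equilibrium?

Under separation the donor infers type exactly: pledge → committed (pays 310), no pledge → opportunistic (pays 196).
Committed: pledge gives 310 − 72 = 238; no pledge gives 196 − 13 = 183. No deviation. ✓
Opportunistic: no pledge gives 196 − 15 = 181; pledge gives 310 − 170 = 140. No deviation. ✓
Neither type gains from mimicking the other.

Yes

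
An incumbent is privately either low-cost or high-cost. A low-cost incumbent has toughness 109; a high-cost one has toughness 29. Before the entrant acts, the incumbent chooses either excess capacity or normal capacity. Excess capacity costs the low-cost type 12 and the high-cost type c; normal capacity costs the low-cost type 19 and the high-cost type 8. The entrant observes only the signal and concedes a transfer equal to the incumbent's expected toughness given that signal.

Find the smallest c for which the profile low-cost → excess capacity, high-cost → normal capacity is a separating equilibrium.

88

Under separation: excess capacity → low-cost (pays 109); normal capacity → high-cost (pays 29).
Low-cost: 109 − 12 = 97 ≥ 29 − 19 = 10. Holds regardless of c. ✓
High-cost: 29 − 8 ≥ 109 − c, so c ≥ 109 − 21 = 88.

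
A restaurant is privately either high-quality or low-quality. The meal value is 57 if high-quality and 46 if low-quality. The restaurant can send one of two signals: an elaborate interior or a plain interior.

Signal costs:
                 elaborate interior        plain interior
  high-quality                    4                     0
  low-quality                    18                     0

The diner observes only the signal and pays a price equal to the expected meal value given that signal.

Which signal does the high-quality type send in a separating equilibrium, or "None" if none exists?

Try high-quality → elaborate interior, low-quality → plain interior:
  Under separation the diner infers type exactly: elaborate interior → high-quality (pays 57), plain interior → low-quality (pays 46).
  High-quality: elaborate interior gives 57 − 4 = 53; plain interior gives 46 − 0 = 46. No deviation. ✓
  Low-quality: plain interior gives 46 − 0 = 46; elaborate interior gives 57 − 18 = 39. No deviation. ✓
Both hold — the high-quality type sends elaborate interior.

elaborate interior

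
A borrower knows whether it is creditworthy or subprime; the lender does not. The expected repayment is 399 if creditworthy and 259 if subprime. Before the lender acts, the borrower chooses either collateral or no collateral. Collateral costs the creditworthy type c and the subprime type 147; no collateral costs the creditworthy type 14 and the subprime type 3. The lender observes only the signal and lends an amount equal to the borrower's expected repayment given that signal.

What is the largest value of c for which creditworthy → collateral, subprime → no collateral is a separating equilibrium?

Under separation: collateral → creditworthy (pays 399); no collateral → subprime (pays 259).
Subprime: 259 − 3 = 256 ≥ 399 − 147 = 252. Holds regardless of c. ✓
Creditworthy: 399 − c ≥ 259 − 14, so c ≤ 399 − 245 = 154.

154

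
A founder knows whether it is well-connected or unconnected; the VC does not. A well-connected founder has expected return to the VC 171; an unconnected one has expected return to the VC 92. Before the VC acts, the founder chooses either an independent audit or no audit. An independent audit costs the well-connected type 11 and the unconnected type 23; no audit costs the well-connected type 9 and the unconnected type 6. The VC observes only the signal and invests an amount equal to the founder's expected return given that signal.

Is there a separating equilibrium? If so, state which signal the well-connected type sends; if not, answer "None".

Try well-connected → audit, unconnected → no audit:
  Under separation the VC infers type exactly: audit → well-connected (pays 171), no audit → unconnected (pays 92).
  Well-connected: audit gives 171 − 11 = 160; no audit gives 92 − 9 = 83. No deviation. ✓
  Unconnected: no audit gives 92 − 6 = 86; audit gives 171 − 23 = 148. Would deviate. ✗
Try well-connected → no audit, unconnected → audit:
  Under separation the VC infers type exactly: no audit → well-connected (pays 171), audit → unconnected (pays 92).
  Well-connected: no audit gives 171 − 9 = 162; audit gives 92 − 11 = 81. No deviation. ✓
  Unconnected: audit gives 92 − 23 = 69; no audit gives 171 − 6 = 165. Would deviate. ✗
Neither assignment is incentive-compatible.

None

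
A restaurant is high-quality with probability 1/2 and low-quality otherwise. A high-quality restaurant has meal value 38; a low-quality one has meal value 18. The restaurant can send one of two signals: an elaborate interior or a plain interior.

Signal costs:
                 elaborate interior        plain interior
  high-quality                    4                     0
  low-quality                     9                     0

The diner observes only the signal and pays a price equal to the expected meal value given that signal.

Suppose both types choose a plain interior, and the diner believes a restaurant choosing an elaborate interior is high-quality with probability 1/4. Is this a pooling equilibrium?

At the pooled signal (plain interior) the diner holds the prior 1/2 and pays 1/2·38 + 1/2·18 = 28. Off-path (elaborate interior) belief 1/4 gives 1/4·38 + 3/4·18 = 23.
High-quality: plain interior gives 28 − 0 = 28; elaborate interior gives 23 − 4 = 19. Stays. ✓
Low-quality: plain interior gives 28 − 0 = 28; elaborate interior gives 23 − 9 = 14. Stays. ✓

Yes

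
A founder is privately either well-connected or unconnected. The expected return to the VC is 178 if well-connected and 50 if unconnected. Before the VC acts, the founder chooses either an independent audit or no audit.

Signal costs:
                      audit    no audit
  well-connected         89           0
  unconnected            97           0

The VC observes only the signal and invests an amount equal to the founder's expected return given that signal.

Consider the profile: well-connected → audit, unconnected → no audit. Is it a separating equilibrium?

No

If types separate, audit earns payment 178 and no audit earns 50.
Well-connected: audit gives 178 − 89 = 89; no audit gives 50 − 0 = 50. No deviation. ✓
Unconnected: no audit gives 50 − 0 = 50; audit gives 178 − 97 = 81. Would deviate. ✗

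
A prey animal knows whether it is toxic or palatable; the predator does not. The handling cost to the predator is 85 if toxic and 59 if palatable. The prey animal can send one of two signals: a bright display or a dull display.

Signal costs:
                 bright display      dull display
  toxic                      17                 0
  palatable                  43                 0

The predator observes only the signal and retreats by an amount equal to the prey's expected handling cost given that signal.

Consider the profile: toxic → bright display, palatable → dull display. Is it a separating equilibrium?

Yes

Under separation the predator infers type exactly: bright display → toxic (pays 85), dull display → palatable (pays 59).
Toxic: bright display gives 85 − 17 = 68; dull display gives 59 − 0 = 59. No deviation. ✓
Palatable: dull display gives 59 − 0 = 59; bright display gives 85 − 43 = 42. No deviation. ✓
Both incentive constraints hold.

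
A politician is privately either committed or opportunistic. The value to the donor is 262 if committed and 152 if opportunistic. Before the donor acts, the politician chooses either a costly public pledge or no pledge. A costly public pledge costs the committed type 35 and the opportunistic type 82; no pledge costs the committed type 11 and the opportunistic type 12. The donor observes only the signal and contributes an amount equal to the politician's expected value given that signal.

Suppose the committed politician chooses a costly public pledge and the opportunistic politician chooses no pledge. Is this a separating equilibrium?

No

If types separate, pledge earns payment 262 and no pledge earns 152.
Committed: pledge gives 262 − 35 = 227; no pledge gives 152 − 11 = 141. No deviation. ✓
Opportunistic: no pledge gives 152 − 12 = 140; pledge gives 262 − 82 = 180. Would deviate. ✗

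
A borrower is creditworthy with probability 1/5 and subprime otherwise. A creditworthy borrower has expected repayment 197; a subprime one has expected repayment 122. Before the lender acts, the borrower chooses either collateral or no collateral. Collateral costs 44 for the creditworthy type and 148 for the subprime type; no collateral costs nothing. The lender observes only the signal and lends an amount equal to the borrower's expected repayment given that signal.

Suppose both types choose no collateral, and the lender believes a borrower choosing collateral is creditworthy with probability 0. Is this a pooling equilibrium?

Yes

On the equilibrium path (no collateral) the lender holds the prior 1/5 and pays 1/5·197 + 4/5·122 = 137. Off-path (collateral) belief 0 gives 0·197 + 1·122 = 122.
Creditworthy: no collateral gives 137 − 0 = 137; collateral gives 122 − 44 = 78. Stays. ✓
Subprime: no collateral gives 137 − 0 = 137; collateral gives 122 − 148 = -26. Stays. ✓
Beliefs are Bayes-consistent on-path and both types best-respond.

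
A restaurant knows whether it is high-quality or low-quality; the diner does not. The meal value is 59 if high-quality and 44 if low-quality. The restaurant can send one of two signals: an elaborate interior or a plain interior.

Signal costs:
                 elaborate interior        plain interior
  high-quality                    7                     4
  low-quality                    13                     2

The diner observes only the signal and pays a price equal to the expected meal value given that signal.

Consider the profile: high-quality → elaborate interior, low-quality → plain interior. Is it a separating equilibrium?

No

Under separation the diner infers type exactly: elaborate interior → high-quality (pays 59), plain interior → low-quality (pays 44).
High-quality: elaborate interior gives 59 − 7 = 52; plain interior gives 44 − 4 = 40. No deviation. ✓
Low-quality: plain interior gives 44 − 2 = 42; elaborate interior gives 59 − 13 = 46. Would deviate. ✗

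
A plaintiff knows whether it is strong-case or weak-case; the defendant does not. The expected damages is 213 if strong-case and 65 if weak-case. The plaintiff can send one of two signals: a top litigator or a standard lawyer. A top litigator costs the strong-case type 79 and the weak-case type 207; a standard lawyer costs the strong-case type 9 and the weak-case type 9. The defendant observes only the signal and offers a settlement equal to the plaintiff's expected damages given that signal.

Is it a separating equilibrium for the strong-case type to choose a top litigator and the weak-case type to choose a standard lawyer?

If types separate, top litigator earns payment 213 and standard lawyer earns 65.
Strong-case: top litigator gives 213 − 79 = 134; standard lawyer gives 65 − 9 = 56. No deviation. ✓
Weak-case: standard lawyer gives 65 − 9 = 56; top litigator gives 213 − 207 = 6. No deviation. ✓
Neither type gains from mimicking the other.

Yes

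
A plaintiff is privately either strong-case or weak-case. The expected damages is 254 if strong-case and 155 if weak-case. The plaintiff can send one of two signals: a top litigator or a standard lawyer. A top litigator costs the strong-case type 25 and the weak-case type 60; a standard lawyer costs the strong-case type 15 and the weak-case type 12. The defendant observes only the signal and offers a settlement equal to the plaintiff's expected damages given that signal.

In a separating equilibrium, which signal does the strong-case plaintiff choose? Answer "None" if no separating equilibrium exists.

Try strong-case → top litigator, weak-case → standard lawyer:
  If types separate, top litigator earns payment 254 and standard lawyer earns 155.
  Strong-case: top litigator gives 254 − 25 = 229; standard lawyer gives 155 − 15 = 140. No deviation. ✓
  Weak-case: standard lawyer gives 155 − 12 = 143; top litigator gives 254 − 60 = 194. Would deviate. ✗
Try strong-case → standard lawyer, weak-case → top litigator:
  If types separate, standard lawyer earns payment 254 and top litigator earns 155.
  Strong-case: standard lawyer gives 254 − 15 = 239; top litigator gives 155 − 25 = 130. No deviation. ✓
  Weak-case: top litigator gives 155 − 60 = 95; standard lawyer gives 254 − 12 = 242. Would deviate. ✗
Neither assignment is incentive-compatible.

None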